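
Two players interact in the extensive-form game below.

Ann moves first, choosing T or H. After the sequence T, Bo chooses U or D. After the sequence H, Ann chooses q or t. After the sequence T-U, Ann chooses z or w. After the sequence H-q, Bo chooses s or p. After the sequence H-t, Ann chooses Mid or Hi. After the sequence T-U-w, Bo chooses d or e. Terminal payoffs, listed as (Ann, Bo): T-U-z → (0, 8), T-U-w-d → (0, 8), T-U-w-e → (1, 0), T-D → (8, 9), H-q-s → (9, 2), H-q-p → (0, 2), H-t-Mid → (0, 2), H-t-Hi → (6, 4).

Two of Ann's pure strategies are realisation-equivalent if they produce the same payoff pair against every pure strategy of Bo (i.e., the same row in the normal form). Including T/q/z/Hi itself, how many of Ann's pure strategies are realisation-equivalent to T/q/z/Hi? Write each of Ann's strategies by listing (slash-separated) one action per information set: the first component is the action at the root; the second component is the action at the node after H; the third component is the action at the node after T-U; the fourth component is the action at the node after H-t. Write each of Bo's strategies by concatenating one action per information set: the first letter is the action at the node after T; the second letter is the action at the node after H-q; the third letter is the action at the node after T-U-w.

Row for T/q/z/Hi (columns Usd, Use, Upd, Upe, Dsd, Dse, Dpd, Dpe): (0,8) (0,8) (0,8) (0,8) (8,9) (8,9) (8,9) (8,9).
Under T/q/z/Hi, Ann's choice at the node after H and at the node after H-t can never be reached regardless of what Bo does, so varying those choices leaves every outcome unchanged.
Holding the reachable choices fixed and varying the unreachable ones freely already gives 2 × 2 = 4 equivalent strategies.
No other strategy reproduces this row, so those 4 are the full class: T/q/z/Mid, T/q/z/Hi, T/t/z/Mid, T/t/z/Hi.

4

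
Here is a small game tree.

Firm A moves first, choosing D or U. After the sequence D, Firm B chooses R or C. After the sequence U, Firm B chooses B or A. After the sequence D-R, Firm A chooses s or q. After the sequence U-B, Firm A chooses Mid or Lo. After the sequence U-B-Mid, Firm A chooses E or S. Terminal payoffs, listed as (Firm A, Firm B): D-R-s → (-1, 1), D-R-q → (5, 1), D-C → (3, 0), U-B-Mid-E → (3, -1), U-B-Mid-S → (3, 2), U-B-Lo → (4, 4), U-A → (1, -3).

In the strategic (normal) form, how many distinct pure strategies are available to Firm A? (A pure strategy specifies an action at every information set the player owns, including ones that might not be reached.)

Firm A owns the root with actions {D, U} — two choices.
Firm A owns the node after D-R with actions {s, q} — two choices.
Firm A owns the node after U-B with actions {Mid, Lo} — two choices.
Firm A owns the node after U-B-Mid with actions {E, S} — two choices.
A pure strategy fixes one action at each information set independently, so the count is the product 2 × 2 × 2 × 2 = 16.

16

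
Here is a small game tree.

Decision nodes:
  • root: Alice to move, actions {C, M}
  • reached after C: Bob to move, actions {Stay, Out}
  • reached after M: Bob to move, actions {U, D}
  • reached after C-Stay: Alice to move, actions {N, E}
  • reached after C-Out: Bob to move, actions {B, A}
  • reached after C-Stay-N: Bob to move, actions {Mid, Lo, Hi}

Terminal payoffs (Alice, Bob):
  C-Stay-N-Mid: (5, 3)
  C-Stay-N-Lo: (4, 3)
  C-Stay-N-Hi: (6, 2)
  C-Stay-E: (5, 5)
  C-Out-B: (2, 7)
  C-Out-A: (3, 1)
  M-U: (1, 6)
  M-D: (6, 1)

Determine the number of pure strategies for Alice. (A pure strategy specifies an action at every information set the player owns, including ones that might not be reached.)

Alice owns the root with actions {C, M} — two choices.
Alice owns the node after C-Stay with actions {N, E} — two choices.
A pure strategy fixes one action at each information set independently, so the count is the product 2 × 2 = 4.
(For reference, Bob has 24 pure strategies, giving a 4×24 normal-form matrix.)

4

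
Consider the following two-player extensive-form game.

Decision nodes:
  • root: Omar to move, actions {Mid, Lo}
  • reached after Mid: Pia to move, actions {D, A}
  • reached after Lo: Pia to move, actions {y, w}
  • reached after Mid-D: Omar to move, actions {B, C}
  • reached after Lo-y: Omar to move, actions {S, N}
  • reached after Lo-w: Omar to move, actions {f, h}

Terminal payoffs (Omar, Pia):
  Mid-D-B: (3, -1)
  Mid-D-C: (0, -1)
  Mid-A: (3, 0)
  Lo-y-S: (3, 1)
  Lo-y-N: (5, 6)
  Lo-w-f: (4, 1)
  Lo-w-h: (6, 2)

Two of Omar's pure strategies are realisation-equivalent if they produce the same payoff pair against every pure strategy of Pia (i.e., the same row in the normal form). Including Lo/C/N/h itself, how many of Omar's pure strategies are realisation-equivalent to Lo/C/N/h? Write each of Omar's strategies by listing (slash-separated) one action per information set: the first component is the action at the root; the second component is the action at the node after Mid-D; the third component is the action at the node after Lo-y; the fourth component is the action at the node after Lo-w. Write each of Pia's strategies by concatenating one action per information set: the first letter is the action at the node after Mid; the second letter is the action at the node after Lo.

2

Row for Lo/C/N/h (columns Dy, Dw, Ay, Aw): (5,6) (6,2) (5,6) (6,2).
Under Lo/C/N/h, Omar's choice at the node after Mid-D can never be reached regardless of what Pia does, so varying those choices leaves every outcome unchanged.
Holding the reachable choices fixed and varying the unreachable one freely already gives 2 equivalent strategies.
No other strategy reproduces this row, so those 2 are the full class: Lo/B/N/h, Lo/C/N/h.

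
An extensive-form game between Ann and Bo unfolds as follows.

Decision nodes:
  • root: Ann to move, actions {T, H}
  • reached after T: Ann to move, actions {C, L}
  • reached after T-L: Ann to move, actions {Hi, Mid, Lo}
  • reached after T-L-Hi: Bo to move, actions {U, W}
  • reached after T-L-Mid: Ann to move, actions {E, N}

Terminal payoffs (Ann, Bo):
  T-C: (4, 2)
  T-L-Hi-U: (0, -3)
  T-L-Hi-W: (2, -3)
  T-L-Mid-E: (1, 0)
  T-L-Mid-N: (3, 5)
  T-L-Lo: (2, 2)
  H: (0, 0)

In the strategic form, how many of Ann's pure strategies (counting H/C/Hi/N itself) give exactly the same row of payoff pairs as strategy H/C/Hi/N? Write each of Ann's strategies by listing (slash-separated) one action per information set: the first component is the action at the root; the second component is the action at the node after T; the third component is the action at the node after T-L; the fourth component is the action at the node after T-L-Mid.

Row for H/C/Hi/N (columns U, W): (0,0) (0,0).
Under H/C/Hi/N, Ann's choice at the node after T and at the node after T-L and at the node after T-L-Mid can never be reached regardless of what Bo does, so varying those choices leaves every outcome unchanged.
Holding the reachable choices fixed and varying the unreachable ones freely already gives 2 × 3 × 2 = 12 equivalent strategies.
No other strategy reproduces this row, so those 12 are the full class: H/C/Hi/E, H/C/Hi/N, H/C/Mid/E, H/C/Mid/N, H/C/Lo/E, H/C/Lo/N, H/L/Hi/E, H/L/Hi/N, H/L/Mid/E, H/L/Mid/N, H/L/Lo/E, H/L/Lo/N.

12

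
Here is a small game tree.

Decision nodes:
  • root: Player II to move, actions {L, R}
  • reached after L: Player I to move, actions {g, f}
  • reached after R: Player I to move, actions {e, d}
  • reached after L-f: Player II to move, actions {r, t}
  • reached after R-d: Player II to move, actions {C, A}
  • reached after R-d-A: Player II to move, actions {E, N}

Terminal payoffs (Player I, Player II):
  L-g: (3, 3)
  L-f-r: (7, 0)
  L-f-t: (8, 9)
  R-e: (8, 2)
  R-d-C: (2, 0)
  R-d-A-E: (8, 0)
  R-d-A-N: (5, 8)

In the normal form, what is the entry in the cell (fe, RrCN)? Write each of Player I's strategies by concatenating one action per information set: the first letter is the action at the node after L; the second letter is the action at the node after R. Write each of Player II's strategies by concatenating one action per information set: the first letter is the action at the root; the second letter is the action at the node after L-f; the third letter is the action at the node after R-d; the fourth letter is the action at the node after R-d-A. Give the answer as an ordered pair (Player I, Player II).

(8, 2)

Trace the play path from the root:
  Player II plays R
  Player I plays e at [R]
→ terminal payoff (8, 2).
(Player I's choice at the node after L is never reached on this path, so it doesn't affect the outcome.)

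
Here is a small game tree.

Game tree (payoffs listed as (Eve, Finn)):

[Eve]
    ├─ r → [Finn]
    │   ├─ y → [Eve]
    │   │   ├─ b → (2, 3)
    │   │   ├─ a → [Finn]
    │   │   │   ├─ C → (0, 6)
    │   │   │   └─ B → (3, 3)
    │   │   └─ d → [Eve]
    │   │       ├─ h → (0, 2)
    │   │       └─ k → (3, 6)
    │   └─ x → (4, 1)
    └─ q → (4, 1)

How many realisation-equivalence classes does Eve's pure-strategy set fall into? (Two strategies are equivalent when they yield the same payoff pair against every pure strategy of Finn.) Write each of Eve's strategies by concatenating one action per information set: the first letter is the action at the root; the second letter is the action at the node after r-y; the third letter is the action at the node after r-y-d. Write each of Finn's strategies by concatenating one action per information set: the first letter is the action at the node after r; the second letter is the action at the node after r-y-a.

5

Eve has 12 pure strategies: rbh, rbk, rah, rak, rdh, rdk, qbh, qbk, qah, qak, qdh, qdk. Columns: yC, yB, xC, xB.
{rbh, rbk} → row (2,3) (2,3) (4,1) (4,1)
{rah, rak} → row (0,6) (3,3) (4,1) (4,1)
{rdh} → row (0,2) (0,2) (4,1) (4,1)
{rdk} → row (3,6) (3,6) (4,1) (4,1)
{qbh, qbk, qah, qak, qdh, qdk} → row (4,1) (4,1) (4,1) (4,1)
That's 5 distinct rows out of 12 strategies.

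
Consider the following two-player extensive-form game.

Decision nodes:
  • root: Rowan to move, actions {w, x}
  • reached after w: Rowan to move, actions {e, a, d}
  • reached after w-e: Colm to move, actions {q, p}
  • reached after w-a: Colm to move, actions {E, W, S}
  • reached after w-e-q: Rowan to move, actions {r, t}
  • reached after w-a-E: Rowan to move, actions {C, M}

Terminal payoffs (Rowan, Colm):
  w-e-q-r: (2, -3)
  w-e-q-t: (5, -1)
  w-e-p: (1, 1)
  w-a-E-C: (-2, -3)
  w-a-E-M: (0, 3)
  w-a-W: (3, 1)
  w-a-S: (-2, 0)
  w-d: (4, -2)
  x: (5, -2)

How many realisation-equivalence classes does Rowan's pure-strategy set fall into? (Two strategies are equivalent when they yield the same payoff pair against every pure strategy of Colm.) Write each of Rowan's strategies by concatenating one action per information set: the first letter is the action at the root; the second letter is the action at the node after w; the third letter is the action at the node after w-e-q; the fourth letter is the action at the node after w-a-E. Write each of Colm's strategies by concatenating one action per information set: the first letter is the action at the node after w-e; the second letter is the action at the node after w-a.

Rowan has 24 pure strategies: werC, werM, wetC, wetM, warC, warM, watC, watM, wdrC, wdrM, wdtC, wdtM, xerC, xerM, xetC, xetM, xarC, xarM, xatC, xatM, xdrC, xdrM, xdtC, xdtM. Columns: qE, qW, qS, pE, pW, pS.
{werC, werM} → row (2,-3) (2,-3) (2,-3) (1,1) (1,1) (1,1)
{wetC, wetM} → row (5,-1) (5,-1) (5,-1) (1,1) (1,1) (1,1)
{warC, watC} → row (-2,-3) (3,1) (-2,0) (-2,-3) (3,1) (-2,0)
{warM, watM} → row (0,3) (3,1) (-2,0) (0,3) (3,1) (-2,0)
{wdrC, wdrM, wdtC, wdtM} → row (4,-2) (4,-2) (4,-2) (4,-2) (4,-2) (4,-2)
{xerC, xerM, xetC, xetM, xarC, xarM, xatC, xatM, xdrC, xdrM, xdtC, xdtM} → row (5,-2) (5,-2) (5,-2) (5,-2) (5,-2) (5,-2)
That's 6 distinct rows out of 24 strategies.

6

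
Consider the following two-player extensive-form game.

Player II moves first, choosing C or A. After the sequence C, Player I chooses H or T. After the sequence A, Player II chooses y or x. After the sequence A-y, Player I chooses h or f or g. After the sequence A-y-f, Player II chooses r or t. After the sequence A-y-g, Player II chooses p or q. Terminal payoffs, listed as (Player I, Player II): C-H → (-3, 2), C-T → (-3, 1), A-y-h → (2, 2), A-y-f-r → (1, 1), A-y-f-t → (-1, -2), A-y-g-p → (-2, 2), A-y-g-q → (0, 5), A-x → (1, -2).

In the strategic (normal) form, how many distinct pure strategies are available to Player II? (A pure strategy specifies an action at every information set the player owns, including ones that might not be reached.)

Player II owns the root with actions {C, A} — two choices.
Player II owns the node after A with actions {y, x} — two choices.
Player II owns the node after A-y-f with actions {r, t} — two choices.
Player II owns the node after A-y-g with actions {p, q} — two choices.
A pure strategy fixes one action at each information set independently, so the count is the product 2 × 2 × 2 × 2 = 16.
(For reference, Player I has 6 pure strategies, giving a 16×6 normal-form matrix.)

16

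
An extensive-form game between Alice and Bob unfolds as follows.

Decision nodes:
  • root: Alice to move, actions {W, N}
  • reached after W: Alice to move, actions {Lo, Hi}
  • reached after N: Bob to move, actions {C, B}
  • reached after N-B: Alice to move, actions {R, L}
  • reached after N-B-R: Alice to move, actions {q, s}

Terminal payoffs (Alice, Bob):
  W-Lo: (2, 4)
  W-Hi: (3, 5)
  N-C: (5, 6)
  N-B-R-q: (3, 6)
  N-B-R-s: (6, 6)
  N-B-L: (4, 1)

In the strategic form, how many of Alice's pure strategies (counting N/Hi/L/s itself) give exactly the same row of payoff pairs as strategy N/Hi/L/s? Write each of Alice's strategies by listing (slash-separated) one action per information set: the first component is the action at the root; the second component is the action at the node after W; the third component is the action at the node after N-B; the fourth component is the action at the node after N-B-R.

4

Row for N/Hi/L/s (columns C, B): (5,6) (4,1).
Under N/Hi/L/s, Alice's choice at the node after W and at the node after N-B-R can never be reached regardless of what Bob does, so varying those choices leaves every outcome unchanged.
Holding the reachable choices fixed and varying the unreachable ones freely already gives 2 × 2 = 4 equivalent strategies.
No other strategy reproduces this row, so those 4 are the full class: N/Lo/L/q, N/Lo/L/s, N/Hi/L/q, N/Hi/L/s.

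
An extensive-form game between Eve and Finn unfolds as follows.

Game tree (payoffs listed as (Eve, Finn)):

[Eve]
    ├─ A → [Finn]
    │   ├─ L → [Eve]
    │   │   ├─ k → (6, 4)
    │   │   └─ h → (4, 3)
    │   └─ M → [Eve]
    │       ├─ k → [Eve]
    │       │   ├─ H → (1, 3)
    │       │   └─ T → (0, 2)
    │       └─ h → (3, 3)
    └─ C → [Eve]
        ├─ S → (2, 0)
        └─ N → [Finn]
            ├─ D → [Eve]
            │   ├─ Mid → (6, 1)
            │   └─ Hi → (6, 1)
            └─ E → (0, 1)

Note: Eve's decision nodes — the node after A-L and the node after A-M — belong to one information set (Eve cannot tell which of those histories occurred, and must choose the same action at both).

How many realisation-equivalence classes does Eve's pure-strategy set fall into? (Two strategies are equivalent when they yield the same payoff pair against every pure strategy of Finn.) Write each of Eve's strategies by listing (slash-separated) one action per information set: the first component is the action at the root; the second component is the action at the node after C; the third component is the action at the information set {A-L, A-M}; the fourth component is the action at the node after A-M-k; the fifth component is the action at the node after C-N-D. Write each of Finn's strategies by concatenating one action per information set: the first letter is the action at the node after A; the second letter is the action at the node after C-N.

5

Eve has 32 pure strategies: A/S/k/H/Mid, A/S/k/H/Hi, A/S/k/T/Mid, A/S/k/T/Hi, A/S/h/H/Mid, A/S/h/H/Hi, A/S/h/T/Mid, A/S/h/T/Hi, A/N/k/H/Mid, A/N/k/H/Hi, A/N/k/T/Mid, A/N/k/T/Hi, A/N/h/H/Mid, A/N/h/H/Hi, A/N/h/T/Mid, A/N/h/T/Hi, C/S/k/H/Mid, C/S/k/H/Hi, C/S/k/T/Mid, C/S/k/T/Hi, C/S/h/H/Mid, C/S/h/H/Hi, C/S/h/T/Mid, C/S/h/T/Hi, C/N/k/H/Mid, C/N/k/H/Hi, C/N/k/T/Mid, C/N/k/T/Hi, C/N/h/H/Mid, C/N/h/H/Hi, C/N/h/T/Mid, C/N/h/T/Hi. Columns: LD, LE, MD, ME.
{A/S/k/H/Mid, A/S/k/H/Hi, A/N/k/H/Mid, A/N/k/H/Hi} → row (6,4) (6,4) (1,3) (1,3)
{A/S/k/T/Mid, A/S/k/T/Hi, A/N/k/T/Mid, A/N/k/T/Hi} → row (6,4) (6,4) (0,2) (0,2)
{A/S/h/H/Mid, A/S/h/H/Hi, A/S/h/T/Mid, A/S/h/T/Hi, A/N/h/H/Mid, A/N/h/H/Hi, A/N/h/T/Mid, A/N/h/T/Hi} → row (4,3) (4,3) (3,3) (3,3)
{C/S/k/H/Mid, C/S/k/H/Hi, C/S/k/T/Mid, C/S/k/T/Hi, C/S/h/H/Mid, C/S/h/H/Hi, C/S/h/T/Mid, C/S/h/T/Hi} → row (2,0) (2,0) (2,0) (2,0)
{C/N/k/H/Mid, C/N/k/H/Hi, C/N/k/T/Mid, C/N/k/T/Hi, C/N/h/H/Mid, C/N/h/H/Hi, C/N/h/T/Mid, C/N/h/T/Hi} → row (6,1) (0,1) (6,1) (0,1)
That's 5 distinct rows out of 32 strategies.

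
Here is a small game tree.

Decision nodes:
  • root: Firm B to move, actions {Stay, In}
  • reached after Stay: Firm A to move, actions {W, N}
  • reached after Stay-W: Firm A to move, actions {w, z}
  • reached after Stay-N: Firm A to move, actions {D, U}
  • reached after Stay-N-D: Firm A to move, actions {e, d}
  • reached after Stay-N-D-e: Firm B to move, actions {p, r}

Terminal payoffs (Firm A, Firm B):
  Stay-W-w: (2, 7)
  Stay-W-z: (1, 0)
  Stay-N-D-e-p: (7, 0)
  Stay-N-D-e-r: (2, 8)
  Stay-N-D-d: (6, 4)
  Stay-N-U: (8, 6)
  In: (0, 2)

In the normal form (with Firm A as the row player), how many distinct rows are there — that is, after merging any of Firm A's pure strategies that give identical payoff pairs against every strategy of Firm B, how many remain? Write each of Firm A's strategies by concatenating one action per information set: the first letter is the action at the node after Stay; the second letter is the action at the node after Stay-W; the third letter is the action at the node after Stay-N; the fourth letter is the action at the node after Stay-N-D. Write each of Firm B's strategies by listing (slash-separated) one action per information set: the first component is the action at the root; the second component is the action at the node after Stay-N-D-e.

5

Firm A has 16 pure strategies: WwDe, WwDd, WwUe, WwUd, WzDe, WzDd, WzUe, WzUd, NwDe, NwDd, NwUe, NwUd, NzDe, NzDd, NzUe, NzUd. Columns: Stay/p, Stay/r, In/p, In/r.
{WwDe, WwDd, WwUe, WwUd} → row (2,7) (2,7) (0,2) (0,2)
{WzDe, WzDd, WzUe, WzUd} → row (1,0) (1,0) (0,2) (0,2)
{NwDe, NzDe} → row (7,0) (2,8) (0,2) (0,2)
{NwDd, NzDd} → row (6,4) (6,4) (0,2) (0,2)
{NwUe, NwUd, NzUe, NzUd} → row (8,6) (8,6) (0,2) (0,2)
That's 5 distinct rows out of 16 strategies.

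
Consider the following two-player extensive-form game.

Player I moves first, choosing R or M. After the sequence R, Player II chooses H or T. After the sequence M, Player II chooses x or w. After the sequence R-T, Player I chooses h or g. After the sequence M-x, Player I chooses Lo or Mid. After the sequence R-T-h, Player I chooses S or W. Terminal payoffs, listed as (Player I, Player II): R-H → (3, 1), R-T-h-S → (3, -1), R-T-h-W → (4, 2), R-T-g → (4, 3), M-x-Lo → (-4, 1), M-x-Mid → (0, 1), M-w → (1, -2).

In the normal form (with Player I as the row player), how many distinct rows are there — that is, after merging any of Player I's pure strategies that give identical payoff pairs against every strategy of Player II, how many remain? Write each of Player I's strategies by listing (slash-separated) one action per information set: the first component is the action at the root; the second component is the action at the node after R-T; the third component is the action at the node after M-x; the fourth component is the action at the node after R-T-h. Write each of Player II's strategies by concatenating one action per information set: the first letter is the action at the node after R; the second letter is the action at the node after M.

5

Player I has 16 pure strategies: R/h/Lo/S, R/h/Lo/W, R/h/Mid/S, R/h/Mid/W, R/g/Lo/S, R/g/Lo/W, R/g/Mid/S, R/g/Mid/W, M/h/Lo/S, M/h/Lo/W, M/h/Mid/S, M/h/Mid/W, M/g/Lo/S, M/g/Lo/W, M/g/Mid/S, M/g/Mid/W. Columns: Hx, Hw, Tx, Tw.
{R/h/Lo/S, R/h/Mid/S} → row (3,1) (3,1) (3,-1) (3,-1)
{R/h/Lo/W, R/h/Mid/W} → row (3,1) (3,1) (4,2) (4,2)
{R/g/Lo/S, R/g/Lo/W, R/g/Mid/S, R/g/Mid/W} → row (3,1) (3,1) (4,3) (4,3)
{M/h/Lo/S, M/h/Lo/W, M/g/Lo/S, M/g/Lo/W} → row (-4,1) (1,-2) (-4,1) (1,-2)
{M/h/Mid/S, M/h/Mid/W, M/g/Mid/S, M/g/Mid/W} → row (0,1) (1,-2) (0,1) (1,-2)
That's 5 distinct rows out of 16 strategies.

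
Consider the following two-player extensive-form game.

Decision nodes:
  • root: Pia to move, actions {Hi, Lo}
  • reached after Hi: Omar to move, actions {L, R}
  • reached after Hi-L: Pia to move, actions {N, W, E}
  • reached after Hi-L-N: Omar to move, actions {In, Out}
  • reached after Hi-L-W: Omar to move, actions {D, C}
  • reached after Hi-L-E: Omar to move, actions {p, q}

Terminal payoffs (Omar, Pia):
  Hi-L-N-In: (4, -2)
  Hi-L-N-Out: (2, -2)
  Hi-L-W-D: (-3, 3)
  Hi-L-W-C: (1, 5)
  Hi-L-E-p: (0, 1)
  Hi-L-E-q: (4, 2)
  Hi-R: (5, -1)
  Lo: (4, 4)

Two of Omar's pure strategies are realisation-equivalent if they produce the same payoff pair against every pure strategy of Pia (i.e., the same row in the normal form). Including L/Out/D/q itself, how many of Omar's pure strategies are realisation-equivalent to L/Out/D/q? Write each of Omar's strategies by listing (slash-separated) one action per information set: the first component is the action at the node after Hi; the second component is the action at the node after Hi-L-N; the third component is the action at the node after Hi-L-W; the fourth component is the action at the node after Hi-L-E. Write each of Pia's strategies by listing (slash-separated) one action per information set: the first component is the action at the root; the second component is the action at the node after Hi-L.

Row for L/Out/D/q (columns Hi/N, Hi/W, Hi/E, Lo/N, Lo/W, Lo/E): (2,-2) (-3,3) (4,2) (4,4) (4,4) (4,4).
Every one of Omar's information sets is on the play path for some reply by Pia when Omar follows L/Out/D/q.
Changing the action at any of them therefore changes at least one column, so only L/Out/D/q itself gives this row.

1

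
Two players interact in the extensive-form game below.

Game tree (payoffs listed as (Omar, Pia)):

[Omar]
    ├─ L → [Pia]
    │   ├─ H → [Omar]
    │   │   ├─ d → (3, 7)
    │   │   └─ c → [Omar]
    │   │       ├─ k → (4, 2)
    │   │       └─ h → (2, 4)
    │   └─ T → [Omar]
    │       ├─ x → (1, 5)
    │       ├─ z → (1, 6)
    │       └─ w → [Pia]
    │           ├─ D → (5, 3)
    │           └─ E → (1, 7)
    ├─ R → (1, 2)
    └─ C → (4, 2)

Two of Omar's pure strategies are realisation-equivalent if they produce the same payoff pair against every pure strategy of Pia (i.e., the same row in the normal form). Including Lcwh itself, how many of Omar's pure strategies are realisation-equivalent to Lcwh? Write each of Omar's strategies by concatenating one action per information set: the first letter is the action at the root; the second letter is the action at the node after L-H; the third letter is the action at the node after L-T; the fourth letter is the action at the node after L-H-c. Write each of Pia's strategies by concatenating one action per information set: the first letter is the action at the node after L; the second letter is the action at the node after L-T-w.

1

Row for Lcwh (columns HD, HE, TD, TE): (2,4) (2,4) (5,3) (1,7).
Every one of Omar's information sets is on the play path for some reply by Pia when Omar follows Lcwh.
Changing the action at any of them therefore changes at least one column, so only Lcwh itself gives this row.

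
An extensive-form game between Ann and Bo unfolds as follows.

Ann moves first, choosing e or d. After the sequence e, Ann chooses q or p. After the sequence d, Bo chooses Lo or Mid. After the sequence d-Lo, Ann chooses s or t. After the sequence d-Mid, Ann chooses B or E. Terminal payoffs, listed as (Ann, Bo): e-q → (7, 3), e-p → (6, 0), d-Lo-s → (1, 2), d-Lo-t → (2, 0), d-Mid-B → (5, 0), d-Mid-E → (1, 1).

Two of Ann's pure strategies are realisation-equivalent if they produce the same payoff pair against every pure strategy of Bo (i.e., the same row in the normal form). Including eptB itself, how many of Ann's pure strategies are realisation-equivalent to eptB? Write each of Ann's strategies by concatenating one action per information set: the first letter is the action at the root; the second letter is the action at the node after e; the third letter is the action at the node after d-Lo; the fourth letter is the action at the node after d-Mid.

4

Row for eptB (columns Lo, Mid): (6,0) (6,0).
Under eptB, Ann's choice at the node after d-Lo and at the node after d-Mid can never be reached regardless of what Bo does, so varying those choices leaves every outcome unchanged.
Holding the reachable choices fixed and varying the unreachable ones freely already gives 2 × 2 = 4 equivalent strategies.
No other strategy reproduces this row, so those 4 are the full class: epsB, epsE, eptB, eptE.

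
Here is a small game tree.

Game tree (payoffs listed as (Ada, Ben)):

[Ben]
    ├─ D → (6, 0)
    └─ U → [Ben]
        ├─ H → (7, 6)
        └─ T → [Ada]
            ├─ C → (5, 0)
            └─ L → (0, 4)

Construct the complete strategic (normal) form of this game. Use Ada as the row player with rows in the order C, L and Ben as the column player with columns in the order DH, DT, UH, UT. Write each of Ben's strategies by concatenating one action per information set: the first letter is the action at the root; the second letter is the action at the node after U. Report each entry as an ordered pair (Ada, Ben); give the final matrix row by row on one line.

           DH       DT       UH       UT
   C    (6,0)    (6,0)    (7,6)    (5,0)
   L    (6,0)    (6,0)    (7,6)    (0,4)

C: (6,0) (6,0) (7,6) (5,0) | L: (6,0) (6,0) (7,6) (0,4)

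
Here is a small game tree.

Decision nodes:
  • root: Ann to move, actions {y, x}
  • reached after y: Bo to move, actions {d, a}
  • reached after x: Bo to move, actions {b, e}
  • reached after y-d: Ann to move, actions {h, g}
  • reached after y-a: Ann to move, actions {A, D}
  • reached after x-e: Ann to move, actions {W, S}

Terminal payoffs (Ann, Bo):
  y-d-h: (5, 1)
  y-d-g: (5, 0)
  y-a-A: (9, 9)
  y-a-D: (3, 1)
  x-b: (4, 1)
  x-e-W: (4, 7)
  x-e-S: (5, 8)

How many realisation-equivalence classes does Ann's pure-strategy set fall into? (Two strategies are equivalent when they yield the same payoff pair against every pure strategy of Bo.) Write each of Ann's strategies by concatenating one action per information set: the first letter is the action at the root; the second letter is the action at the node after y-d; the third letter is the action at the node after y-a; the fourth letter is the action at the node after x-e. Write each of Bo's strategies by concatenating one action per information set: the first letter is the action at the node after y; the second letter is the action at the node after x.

Ann has 16 pure strategies: yhAW, yhAS, yhDW, yhDS, ygAW, ygAS, ygDW, ygDS, xhAW, xhAS, xhDW, xhDS, xgAW, xgAS, xgDW, xgDS. Columns: db, de, ab, ae.
{yhAW, yhAS} → row (5,1) (5,1) (9,9) (9,9)
{yhDW, yhDS} → row (5,1) (5,1) (3,1) (3,1)
{ygAW, ygAS} → row (5,0) (5,0) (9,9) (9,9)
{ygDW, ygDS} → row (5,0) (5,0) (3,1) (3,1)
{xhAW, xhDW, xgAW, xgDW} → row (4,1) (4,7) (4,1) (4,7)
{xhAS, xhDS, xgAS, xgDS} → row (4,1) (5,8) (4,1) (5,8)
That's 6 distinct rows out of 16 strategies.

6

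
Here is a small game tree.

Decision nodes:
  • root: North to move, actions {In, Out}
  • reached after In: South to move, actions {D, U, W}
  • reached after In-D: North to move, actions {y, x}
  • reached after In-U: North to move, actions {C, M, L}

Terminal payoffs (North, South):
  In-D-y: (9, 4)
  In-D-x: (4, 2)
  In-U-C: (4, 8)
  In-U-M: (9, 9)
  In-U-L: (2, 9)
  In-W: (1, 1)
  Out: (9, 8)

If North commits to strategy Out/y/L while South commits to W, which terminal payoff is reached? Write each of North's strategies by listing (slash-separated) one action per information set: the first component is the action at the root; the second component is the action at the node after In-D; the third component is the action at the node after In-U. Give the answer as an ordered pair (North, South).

Trace the play path from the root:
  North plays Out
→ terminal payoff (9, 8).
(North's choice at the node after In-D is never reached on this path, so it doesn't affect the outcome.)

(9, 8)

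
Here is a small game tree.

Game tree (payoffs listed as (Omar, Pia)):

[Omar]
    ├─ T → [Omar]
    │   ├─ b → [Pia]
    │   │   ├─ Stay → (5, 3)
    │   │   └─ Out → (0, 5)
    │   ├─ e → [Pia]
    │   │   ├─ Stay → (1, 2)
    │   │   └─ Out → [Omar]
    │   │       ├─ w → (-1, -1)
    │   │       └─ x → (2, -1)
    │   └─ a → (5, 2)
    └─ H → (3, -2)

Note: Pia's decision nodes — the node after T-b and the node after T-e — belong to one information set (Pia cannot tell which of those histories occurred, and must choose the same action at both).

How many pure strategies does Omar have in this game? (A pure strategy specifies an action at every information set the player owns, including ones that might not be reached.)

Omar owns the root with actions {T, H} — two choices.
Omar owns the node after T with actions {b, e, a} — three choices.
Omar owns the node after T-e-Out with actions {w, x} — two choices.
A pure strategy fixes one action at each information set independently, so the count is the product 2 × 3 × 2 = 12.

12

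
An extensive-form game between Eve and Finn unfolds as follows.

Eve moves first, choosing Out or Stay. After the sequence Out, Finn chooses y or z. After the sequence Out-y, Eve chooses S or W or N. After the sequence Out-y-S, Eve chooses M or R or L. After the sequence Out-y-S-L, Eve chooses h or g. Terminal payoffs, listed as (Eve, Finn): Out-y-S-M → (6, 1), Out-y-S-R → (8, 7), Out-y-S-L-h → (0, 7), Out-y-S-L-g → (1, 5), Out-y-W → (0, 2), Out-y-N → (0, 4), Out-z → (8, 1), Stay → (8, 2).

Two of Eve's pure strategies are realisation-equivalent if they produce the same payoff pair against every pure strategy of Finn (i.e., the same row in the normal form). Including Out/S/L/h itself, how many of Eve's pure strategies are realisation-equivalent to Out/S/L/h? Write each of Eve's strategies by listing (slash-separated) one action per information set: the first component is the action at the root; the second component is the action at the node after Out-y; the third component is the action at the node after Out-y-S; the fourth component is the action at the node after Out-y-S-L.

Row for Out/S/L/h (columns y, z): (0,7) (8,1).
Every one of Eve's information sets is on the play path for some reply by Finn when Eve follows Out/S/L/h.
Changing the action at any of them therefore changes at least one column, so only Out/S/L/h itself gives this row.

1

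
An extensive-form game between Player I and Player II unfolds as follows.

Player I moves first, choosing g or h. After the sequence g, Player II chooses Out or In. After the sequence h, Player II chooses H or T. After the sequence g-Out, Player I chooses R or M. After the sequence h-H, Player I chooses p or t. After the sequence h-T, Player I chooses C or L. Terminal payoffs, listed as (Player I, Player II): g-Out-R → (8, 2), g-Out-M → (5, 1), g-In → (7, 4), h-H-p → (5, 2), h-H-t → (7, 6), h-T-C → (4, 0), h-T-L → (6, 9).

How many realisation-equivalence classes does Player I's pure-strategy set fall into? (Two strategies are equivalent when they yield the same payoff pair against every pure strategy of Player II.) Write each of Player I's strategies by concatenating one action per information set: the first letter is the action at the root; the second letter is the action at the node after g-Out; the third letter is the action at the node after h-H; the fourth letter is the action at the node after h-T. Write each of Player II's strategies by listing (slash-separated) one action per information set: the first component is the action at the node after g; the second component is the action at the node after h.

6

Player I has 16 pure strategies: gRpC, gRpL, gRtC, gRtL, gMpC, gMpL, gMtC, gMtL, hRpC, hRpL, hRtC, hRtL, hMpC, hMpL, hMtC, hMtL. Columns: Out/H, Out/T, In/H, In/T.
{gRpC, gRpL, gRtC, gRtL} → row (8,2) (8,2) (7,4) (7,4)
{gMpC, gMpL, gMtC, gMtL} → row (5,1) (5,1) (7,4) (7,4)
{hRpC, hMpC} → row (5,2) (4,0) (5,2) (4,0)
{hRpL, hMpL} → row (5,2) (6,9) (5,2) (6,9)
{hRtC, hMtC} → row (7,6) (4,0) (7,6) (4,0)
{hRtL, hMtL} → row (7,6) (6,9) (7,6) (6,9)
That's 6 distinct rows out of 16 strategies.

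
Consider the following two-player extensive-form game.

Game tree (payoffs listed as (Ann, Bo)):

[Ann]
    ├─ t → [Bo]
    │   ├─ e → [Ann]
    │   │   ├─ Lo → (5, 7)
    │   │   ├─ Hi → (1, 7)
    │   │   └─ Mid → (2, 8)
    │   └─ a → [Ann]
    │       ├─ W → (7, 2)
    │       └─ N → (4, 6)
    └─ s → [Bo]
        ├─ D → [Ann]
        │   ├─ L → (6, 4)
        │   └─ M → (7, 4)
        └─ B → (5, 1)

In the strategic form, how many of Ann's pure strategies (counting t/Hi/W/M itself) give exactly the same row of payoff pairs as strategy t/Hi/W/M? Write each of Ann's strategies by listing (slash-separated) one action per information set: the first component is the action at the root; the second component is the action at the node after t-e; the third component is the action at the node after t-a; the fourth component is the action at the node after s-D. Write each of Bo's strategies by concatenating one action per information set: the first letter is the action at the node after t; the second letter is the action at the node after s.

2

Row for t/Hi/W/M (columns eD, eB, aD, aB): (1,7) (1,7) (7,2) (7,2).
Under t/Hi/W/M, Ann's choice at the node after s-D can never be reached regardless of what Bo does, so varying those choices leaves every outcome unchanged.
Holding the reachable choices fixed and varying the unreachable one freely already gives 2 equivalent strategies.
No other strategy reproduces this row, so those 2 are the full class: t/Hi/W/L, t/Hi/W/M.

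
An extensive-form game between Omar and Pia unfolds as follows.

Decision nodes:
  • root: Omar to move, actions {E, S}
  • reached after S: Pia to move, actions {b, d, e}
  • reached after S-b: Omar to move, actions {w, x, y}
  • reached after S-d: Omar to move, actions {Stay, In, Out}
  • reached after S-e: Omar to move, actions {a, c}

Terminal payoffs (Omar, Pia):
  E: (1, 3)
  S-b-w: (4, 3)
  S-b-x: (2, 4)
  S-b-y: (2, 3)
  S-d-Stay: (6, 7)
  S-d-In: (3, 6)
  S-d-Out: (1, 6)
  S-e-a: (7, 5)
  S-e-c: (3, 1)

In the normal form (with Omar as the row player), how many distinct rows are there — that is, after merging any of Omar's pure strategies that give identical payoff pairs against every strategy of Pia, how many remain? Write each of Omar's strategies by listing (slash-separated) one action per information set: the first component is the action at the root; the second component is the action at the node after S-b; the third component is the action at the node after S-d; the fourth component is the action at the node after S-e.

Omar has 36 pure strategies: E/w/Stay/a, E/w/Stay/c, E/w/In/a, E/w/In/c, E/w/Out/a, E/w/Out/c, E/x/Stay/a, E/x/Stay/c, E/x/In/a, E/x/In/c, E/x/Out/a, E/x/Out/c, E/y/Stay/a, E/y/Stay/c, E/y/In/a, E/y/In/c, E/y/Out/a, E/y/Out/c, S/w/Stay/a, S/w/Stay/c, S/w/In/a, S/w/In/c, S/w/Out/a, S/w/Out/c, S/x/Stay/a, S/x/Stay/c, S/x/In/a, S/x/In/c, S/x/Out/a, S/x/Out/c, S/y/Stay/a, S/y/Stay/c, S/y/In/a, S/y/In/c, S/y/Out/a, S/y/Out/c. Columns: b, d, e.
{E/w/Stay/a, E/w/Stay/c, E/w/In/a, E/w/In/c, E/w/Out/a, E/w/Out/c, E/x/Stay/a, E/x/Stay/c, E/x/In/a, E/x/In/c, E/x/Out/a, E/x/Out/c, E/y/Stay/a, E/y/Stay/c, E/y/In/a, E/y/In/c, E/y/Out/a, E/y/Out/c} → row (1,3) (1,3) (1,3)
{S/w/Stay/a} → row (4,3) (6,7) (7,5)
{S/w/Stay/c} → row (4,3) (6,7) (3,1)
{S/w/In/a} → row (4,3) (3,6) (7,5)
{S/w/In/c} → row (4,3) (3,6) (3,1)
{S/w/Out/a} → row (4,3) (1,6) (7,5)
{S/w/Out/c} → row (4,3) (1,6) (3,1)
{S/x/Stay/a} → row (2,4) (6,7) (7,5)
{S/x/Stay/c} → row (2,4) (6,7) (3,1)
{S/x/In/a} → row (2,4) (3,6) (7,5)
{S/x/In/c} → row (2,4) (3,6) (3,1)
{S/x/Out/a} → row (2,4) (1,6) (7,5)
{S/x/Out/c} → row (2,4) (1,6) (3,1)
{S/y/Stay/a} → row (2,3) (6,7) (7,5)
{S/y/Stay/c} → row (2,3) (6,7) (3,1)
{S/y/In/a} → row (2,3) (3,6) (7,5)
{S/y/In/c} → row (2,3) (3,6) (3,1)
{S/y/Out/a} → row (2,3) (1,6) (7,5)
{S/y/Out/c} → row (2,3) (1,6) (3,1)
That's 19 distinct rows out of 36 strategies.

19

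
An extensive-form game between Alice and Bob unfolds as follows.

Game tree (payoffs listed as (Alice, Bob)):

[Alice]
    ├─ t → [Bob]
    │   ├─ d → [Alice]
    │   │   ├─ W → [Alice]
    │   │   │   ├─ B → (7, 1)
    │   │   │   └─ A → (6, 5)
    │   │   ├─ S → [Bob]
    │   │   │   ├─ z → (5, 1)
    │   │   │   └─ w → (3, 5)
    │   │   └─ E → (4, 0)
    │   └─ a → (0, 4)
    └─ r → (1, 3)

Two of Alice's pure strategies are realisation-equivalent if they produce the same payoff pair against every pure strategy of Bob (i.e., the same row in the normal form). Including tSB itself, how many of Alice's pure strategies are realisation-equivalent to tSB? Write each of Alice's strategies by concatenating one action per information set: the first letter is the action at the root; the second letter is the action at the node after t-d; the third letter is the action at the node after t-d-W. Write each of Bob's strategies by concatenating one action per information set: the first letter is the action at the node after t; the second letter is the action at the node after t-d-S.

Row for tSB (columns dz, dw, az, aw): (5,1) (3,5) (0,4) (0,4).
Under tSB, Alice's choice at the node after t-d-W can never be reached regardless of what Bob does, so varying those choices leaves every outcome unchanged.
Holding the reachable choices fixed and varying the unreachable one freely already gives 2 equivalent strategies.
No other strategy reproduces this row, so those 2 are the full class: tSB, tSA.

2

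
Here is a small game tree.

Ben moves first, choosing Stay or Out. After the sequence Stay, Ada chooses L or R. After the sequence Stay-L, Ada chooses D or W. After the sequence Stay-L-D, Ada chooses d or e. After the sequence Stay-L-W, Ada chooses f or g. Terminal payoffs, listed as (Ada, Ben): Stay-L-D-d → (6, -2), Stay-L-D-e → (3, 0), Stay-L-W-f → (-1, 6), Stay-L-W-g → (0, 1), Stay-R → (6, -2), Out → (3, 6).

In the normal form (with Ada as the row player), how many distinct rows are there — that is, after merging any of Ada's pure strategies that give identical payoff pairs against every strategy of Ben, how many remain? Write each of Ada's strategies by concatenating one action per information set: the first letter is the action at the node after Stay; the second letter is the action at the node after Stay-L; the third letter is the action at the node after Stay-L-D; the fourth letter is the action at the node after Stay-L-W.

Ada has 16 pure strategies: LDdf, LDdg, LDef, LDeg, LWdf, LWdg, LWef, LWeg, RDdf, RDdg, RDef, RDeg, RWdf, RWdg, RWef, RWeg. Columns: Stay, Out.
{LDdf, LDdg, RDdf, RDdg, RDef, RDeg, RWdf, RWdg, RWef, RWeg} → row (6,-2) (3,6)
{LDef, LDeg} → row (3,0) (3,6)
{LWdf, LWef} → row (-1,6) (3,6)
{LWdg, LWeg} → row (0,1) (3,6)
That's 4 distinct rows out of 16 strategies.

4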